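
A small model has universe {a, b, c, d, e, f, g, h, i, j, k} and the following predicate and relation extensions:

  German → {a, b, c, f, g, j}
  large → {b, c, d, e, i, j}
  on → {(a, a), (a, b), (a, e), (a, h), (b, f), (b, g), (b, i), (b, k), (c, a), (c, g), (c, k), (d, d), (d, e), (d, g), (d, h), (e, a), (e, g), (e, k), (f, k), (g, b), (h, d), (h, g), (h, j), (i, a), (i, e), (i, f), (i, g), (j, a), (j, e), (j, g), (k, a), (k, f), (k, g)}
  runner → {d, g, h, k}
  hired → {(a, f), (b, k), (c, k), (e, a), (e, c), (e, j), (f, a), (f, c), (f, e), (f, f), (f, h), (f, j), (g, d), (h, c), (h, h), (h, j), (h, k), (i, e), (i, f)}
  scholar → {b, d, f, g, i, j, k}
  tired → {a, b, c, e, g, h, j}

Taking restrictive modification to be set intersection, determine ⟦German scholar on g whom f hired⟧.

⟦on g⟧ = {x : ⟨x, g⟩ ∈ ⟦on⟧} = {b, c, d, e, h, i, j, k}
⟦whom f hired⟧ = {x : ⟨f, x⟩ ∈ ⟦hired⟧} = {a, c, e, f, h, j}
⟦scholar⟧ = {b, d, f, g, i, j, k}
… ∩ ⟦on g⟧ = {b, d, f, g, i, j, k} ∩ {b, c, d, e, h, i, j, k} = {b, d, i, j, k}
… ∩ ⟦whom f hired⟧ = {b, d, i, j, k} ∩ {a, c, e, f, h, j} = {j}
… ∩ ⟦German⟧ = {j} ∩ {a, b, c, f, g, j} = {j}
So ⟦German scholar on g whom f hired⟧ = {j}.

{j}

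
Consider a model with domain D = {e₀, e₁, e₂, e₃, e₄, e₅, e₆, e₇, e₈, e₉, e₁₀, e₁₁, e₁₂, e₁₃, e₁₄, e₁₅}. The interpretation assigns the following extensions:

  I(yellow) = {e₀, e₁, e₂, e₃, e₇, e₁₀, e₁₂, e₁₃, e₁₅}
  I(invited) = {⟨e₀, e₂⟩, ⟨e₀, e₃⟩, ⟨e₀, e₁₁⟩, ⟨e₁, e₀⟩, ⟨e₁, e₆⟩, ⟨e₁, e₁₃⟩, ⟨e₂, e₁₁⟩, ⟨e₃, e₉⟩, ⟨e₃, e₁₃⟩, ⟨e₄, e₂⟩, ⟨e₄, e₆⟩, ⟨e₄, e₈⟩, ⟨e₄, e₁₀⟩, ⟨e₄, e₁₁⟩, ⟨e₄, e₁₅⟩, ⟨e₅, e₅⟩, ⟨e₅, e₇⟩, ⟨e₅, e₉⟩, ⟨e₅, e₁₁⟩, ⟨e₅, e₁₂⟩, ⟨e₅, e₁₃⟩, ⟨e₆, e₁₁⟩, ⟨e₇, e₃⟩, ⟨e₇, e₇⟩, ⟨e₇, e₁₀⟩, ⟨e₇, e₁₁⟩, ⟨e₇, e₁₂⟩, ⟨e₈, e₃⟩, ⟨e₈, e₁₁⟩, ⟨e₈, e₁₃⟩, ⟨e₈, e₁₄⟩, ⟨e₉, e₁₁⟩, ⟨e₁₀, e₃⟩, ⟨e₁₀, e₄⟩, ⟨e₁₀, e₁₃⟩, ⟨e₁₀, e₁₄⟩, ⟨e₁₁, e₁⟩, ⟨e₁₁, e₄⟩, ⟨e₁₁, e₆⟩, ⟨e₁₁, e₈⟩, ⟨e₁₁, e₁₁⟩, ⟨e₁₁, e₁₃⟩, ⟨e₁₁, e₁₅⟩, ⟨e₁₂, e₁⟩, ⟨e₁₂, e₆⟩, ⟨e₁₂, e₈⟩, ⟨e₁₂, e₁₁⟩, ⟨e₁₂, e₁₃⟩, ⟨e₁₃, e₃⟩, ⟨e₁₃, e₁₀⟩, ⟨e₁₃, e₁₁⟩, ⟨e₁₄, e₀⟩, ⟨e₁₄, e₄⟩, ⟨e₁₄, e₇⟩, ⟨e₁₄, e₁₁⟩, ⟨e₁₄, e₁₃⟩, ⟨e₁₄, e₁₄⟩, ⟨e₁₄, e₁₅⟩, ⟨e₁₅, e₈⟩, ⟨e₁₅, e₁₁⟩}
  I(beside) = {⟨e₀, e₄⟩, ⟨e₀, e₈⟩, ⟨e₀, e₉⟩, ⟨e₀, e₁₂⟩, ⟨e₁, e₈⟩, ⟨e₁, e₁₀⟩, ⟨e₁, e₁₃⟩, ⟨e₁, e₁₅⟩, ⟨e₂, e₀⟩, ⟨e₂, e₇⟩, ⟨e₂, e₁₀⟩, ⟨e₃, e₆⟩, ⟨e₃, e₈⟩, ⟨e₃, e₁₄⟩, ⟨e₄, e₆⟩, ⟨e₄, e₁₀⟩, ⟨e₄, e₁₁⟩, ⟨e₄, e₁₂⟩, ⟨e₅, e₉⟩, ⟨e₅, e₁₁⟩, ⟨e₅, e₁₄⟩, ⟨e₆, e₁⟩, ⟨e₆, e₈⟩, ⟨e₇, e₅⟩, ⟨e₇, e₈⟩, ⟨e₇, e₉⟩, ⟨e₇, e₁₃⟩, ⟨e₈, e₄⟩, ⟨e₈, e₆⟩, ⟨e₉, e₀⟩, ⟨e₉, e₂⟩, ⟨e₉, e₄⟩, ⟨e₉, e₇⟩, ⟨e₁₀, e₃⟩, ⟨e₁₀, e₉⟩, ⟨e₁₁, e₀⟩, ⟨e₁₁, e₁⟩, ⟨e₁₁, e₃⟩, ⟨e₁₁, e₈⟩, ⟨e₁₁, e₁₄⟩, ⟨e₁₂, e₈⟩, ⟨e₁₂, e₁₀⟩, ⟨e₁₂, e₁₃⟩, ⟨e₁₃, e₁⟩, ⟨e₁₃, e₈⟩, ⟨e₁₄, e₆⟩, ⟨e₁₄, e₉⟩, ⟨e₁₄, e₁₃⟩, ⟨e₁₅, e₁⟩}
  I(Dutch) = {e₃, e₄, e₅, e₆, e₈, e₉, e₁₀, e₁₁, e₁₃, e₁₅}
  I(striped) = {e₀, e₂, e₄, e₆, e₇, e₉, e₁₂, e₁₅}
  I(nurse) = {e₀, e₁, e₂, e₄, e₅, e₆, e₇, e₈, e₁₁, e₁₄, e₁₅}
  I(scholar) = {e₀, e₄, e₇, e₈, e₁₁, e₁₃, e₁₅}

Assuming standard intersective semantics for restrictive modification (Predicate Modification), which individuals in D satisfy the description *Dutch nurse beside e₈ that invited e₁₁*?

{e₆, e₁₁}

⟦beside e₈⟧ = {x : ⟨x, e₈⟩ ∈ ⟦beside⟧} = {e₀, e₁, e₃, e₆, e₇, e₁₁, e₁₂, e₁₃}
⟦that invited e₁₁⟧ = {x : ⟨x, e₁₁⟩ ∈ ⟦invited⟧} = {e₀, e₂, e₄, e₅, e₆, e₇, e₈, e₉, e₁₁, e₁₂, e₁₃, e₁₄, e₁₅}
⟦nurse⟧ = {e₀, e₁, e₂, e₄, e₅, e₆, e₇, e₈, e₁₁, e₁₄, e₁₅}
… ∩ ⟦beside e₈⟧ = {e₀, e₁, e₂, e₄, e₅, e₆, e₇, e₈, e₁₁, e₁₄, e₁₅} ∩ {e₀, e₁, e₃, e₆, e₇, e₁₁, e₁₂, e₁₃} = {e₀, e₁, e₆, e₇, e₁₁}
… ∩ ⟦that invited e₁₁⟧ = {e₀, e₁, e₆, e₇, e₁₁} ∩ {e₀, e₂, e₄, e₅, e₆, e₇, e₈, e₉, e₁₁, e₁₂, e₁₃, e₁₄, e₁₅} = {e₀, e₆, e₇, e₁₁}
… ∩ ⟦Dutch⟧ = {e₀, e₆, e₇, e₁₁} ∩ {e₃, e₄, e₅, e₆, e₈, e₉, e₁₀, e₁₁, e₁₃, e₁₅} = {e₆, e₁₁}
So ⟦Dutch nurse beside e₈ that invited e₁₁⟧ = {e₆, e₁₁}.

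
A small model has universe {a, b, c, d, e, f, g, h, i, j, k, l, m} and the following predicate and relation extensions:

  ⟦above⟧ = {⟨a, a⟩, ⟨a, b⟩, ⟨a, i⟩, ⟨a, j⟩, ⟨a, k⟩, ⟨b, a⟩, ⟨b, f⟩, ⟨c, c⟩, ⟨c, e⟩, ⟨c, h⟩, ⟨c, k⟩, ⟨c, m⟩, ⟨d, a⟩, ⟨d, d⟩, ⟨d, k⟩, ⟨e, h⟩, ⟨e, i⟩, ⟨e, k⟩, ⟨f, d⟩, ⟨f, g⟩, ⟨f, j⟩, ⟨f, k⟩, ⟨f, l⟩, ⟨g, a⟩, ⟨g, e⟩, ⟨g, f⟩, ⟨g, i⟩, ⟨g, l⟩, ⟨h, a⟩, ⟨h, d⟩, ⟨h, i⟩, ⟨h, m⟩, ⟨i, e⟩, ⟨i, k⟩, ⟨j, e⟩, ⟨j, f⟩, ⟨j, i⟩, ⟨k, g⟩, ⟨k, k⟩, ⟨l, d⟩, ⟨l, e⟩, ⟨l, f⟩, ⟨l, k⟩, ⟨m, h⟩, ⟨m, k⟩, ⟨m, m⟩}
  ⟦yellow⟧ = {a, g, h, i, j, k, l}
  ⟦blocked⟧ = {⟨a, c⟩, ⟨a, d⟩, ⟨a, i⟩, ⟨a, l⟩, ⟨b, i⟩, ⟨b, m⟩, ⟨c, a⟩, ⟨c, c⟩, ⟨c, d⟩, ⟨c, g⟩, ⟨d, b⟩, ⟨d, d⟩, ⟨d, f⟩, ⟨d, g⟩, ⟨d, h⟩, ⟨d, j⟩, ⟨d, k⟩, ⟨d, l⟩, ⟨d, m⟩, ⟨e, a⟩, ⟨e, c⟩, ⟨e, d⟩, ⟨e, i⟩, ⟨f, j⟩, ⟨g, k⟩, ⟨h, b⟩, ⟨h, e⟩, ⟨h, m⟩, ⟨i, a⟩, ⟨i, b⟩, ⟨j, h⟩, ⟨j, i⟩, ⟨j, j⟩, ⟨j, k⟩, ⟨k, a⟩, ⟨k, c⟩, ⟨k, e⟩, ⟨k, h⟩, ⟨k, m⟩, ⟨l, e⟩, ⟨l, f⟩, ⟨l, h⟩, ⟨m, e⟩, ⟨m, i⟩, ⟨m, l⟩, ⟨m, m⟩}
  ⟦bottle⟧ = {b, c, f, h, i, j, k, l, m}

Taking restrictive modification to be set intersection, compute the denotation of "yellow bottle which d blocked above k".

⟦which d blocked⟧ = {x : ⟨d, x⟩ ∈ ⟦blocked⟧} = {b, d, f, g, h, j, k, l, m}
⟦above k⟧ = {x : ⟨x, k⟩ ∈ ⟦above⟧} = {a, c, d, e, f, i, k, l, m}
⟦bottle⟧ = {b, c, f, h, i, j, k, l, m}
… ∩ ⟦which d blocked⟧ = {b, c, f, h, i, j, k, l, m} ∩ {b, d, f, g, h, j, k, l, m} = {b, f, h, j, k, l, m}
… ∩ ⟦above k⟧ = {b, f, h, j, k, l, m} ∩ {a, c, d, e, f, i, k, l, m} = {f, k, l, m}
… ∩ ⟦yellow⟧ = {f, k, l, m} ∩ {a, g, h, i, j, k, l} = {k, l}
So ⟦yellow bottle which d blocked above k⟧ = {k, l}.

{k, l}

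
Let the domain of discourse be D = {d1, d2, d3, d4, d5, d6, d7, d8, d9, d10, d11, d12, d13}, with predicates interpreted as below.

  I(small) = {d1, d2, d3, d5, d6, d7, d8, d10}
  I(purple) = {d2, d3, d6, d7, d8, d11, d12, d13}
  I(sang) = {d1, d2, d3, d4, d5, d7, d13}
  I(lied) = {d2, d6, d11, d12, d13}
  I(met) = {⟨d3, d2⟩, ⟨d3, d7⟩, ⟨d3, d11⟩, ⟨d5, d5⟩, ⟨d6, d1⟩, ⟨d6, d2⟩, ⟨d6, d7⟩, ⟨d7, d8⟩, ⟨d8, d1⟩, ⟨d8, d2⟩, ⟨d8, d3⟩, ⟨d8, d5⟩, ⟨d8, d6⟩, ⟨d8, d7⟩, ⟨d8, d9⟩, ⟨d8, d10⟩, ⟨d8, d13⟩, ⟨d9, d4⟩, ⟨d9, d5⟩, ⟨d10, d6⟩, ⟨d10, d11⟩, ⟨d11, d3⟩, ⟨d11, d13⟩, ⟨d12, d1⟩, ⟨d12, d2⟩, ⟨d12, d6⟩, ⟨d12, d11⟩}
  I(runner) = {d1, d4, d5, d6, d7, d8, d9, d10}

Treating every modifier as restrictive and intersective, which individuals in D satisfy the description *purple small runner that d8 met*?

{d6, d7}

⟦that d8 met⟧ = {x : ⟨d8, x⟩ ∈ ⟦met⟧} = {d1, d2, d3, d5, d6, d7, d9, d10, d13}
⟦runner⟧ = {d1, d4, d5, d6, d7, d8, d9, d10}
… ∩ ⟦that d8 met⟧ = {d1, d4, d5, d6, d7, d8, d9, d10} ∩ {d1, d2, d3, d5, d6, d7, d9, d10, d13} = {d1, d5, d6, d7, d9, d10}
… ∩ ⟦purple⟧ = {d1, d5, d6, d7, d9, d10} ∩ {d2, d3, d6, d7, d8, d11, d12, d13} = {d6, d7}
… ∩ ⟦small⟧ = {d6, d7} ∩ {d1, d2, d3, d5, d6, d7, d8, d10} = {d6, d7}
So ⟦purple small runner that d8 met⟧ = {d6, d7}.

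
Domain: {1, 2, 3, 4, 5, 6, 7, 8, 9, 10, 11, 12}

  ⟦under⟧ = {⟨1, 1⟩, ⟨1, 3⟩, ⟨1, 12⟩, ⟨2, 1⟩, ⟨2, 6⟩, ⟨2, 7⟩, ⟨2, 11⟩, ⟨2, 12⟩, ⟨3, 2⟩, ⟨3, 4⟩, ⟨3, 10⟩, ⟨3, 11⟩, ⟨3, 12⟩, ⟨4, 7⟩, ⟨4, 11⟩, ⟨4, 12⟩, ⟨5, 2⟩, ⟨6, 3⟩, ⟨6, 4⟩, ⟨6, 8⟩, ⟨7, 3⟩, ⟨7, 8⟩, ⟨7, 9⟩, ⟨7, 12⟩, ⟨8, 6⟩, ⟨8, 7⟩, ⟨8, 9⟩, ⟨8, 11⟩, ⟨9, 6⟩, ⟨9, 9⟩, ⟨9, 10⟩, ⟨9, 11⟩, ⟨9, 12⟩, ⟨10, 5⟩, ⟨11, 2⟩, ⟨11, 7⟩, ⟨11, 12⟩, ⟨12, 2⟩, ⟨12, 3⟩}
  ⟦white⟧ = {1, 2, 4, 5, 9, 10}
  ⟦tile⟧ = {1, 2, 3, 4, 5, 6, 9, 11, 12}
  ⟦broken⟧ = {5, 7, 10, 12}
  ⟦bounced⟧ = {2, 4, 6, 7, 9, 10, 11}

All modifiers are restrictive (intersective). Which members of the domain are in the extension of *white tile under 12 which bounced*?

⟦under 12⟧ = {x : ⟨x, 12⟩ ∈ ⟦under⟧} = {1, 2, 3, 4, 7, 9, 11}
⟦which bounced⟧ = ⟦bounced⟧ = {2, 4, 6, 7, 9, 10, 11}
⟦tile⟧ = {1, 2, 3, 4, 5, 6, 9, 11, 12}
… ∩ ⟦under 12⟧ = {1, 2, 3, 4, 5, 6, 9, 11, 12} ∩ {1, 2, 3, 4, 7, 9, 11} = {1, 2, 3, 4, 9, 11}
… ∩ ⟦which bounced⟧ = {1, 2, 3, 4, 9, 11} ∩ {2, 4, 6, 7, 9, 10, 11} = {2, 4, 9, 11}
… ∩ ⟦white⟧ = {2, 4, 9, 11} ∩ {1, 2, 4, 5, 9, 10} = {2, 4, 9}
So ⟦white tile under 12 which bounced⟧ = {2, 4, 9}.

{2, 4, 9}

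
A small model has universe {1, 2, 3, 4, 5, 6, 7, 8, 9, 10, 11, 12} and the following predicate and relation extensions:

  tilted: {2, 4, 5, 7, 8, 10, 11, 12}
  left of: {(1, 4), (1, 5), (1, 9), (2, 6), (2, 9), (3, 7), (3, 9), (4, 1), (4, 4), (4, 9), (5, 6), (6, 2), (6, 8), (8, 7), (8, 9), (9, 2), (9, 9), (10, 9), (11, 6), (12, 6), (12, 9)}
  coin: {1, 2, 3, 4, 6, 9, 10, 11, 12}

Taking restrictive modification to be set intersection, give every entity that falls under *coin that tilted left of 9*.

{2, 4, 10, 12}

⟦that tilted⟧ = ⟦tilted⟧ = {2, 4, 5, 7, 8, 10, 11, 12}
⟦left of 9⟧ = {x : ⟨x, 9⟩ ∈ ⟦left of⟧} = {1, 2, 3, 4, 8, 9, 10, 12}
⟦coin⟧ = {1, 2, 3, 4, 6, 9, 10, 11, 12}
… ∩ ⟦that tilted⟧ = {1, 2, 3, 4, 6, 9, 10, 11, 12} ∩ {2, 4, 5, 7, 8, 10, 11, 12} = {2, 4, 10, 11, 12}
… ∩ ⟦left of 9⟧ = {2, 4, 10, 11, 12} ∩ {1, 2, 3, 4, 8, 9, 10, 12} = {2, 4, 10, 12}
So ⟦coin that tilted left of 9⟧ = {2, 4, 10, 12}.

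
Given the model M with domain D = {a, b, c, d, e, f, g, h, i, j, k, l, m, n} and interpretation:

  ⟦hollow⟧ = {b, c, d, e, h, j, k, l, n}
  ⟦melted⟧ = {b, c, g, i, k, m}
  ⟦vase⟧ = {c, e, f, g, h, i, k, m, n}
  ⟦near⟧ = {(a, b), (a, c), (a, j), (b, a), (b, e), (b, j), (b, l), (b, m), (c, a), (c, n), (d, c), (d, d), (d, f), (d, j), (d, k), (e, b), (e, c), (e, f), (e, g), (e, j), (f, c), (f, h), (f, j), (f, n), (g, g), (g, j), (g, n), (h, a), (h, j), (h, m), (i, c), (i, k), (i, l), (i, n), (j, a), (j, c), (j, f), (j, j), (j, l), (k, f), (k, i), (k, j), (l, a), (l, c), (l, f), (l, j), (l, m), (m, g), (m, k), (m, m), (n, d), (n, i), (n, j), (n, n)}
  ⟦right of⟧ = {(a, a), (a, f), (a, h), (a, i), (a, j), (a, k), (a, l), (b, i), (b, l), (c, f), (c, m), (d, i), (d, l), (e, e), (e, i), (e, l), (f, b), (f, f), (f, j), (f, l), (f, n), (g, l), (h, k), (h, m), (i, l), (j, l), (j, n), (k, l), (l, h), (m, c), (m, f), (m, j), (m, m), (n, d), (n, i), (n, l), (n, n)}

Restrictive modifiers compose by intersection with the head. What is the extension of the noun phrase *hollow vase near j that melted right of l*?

{k}

⟦near j⟧ = {x : ⟨x, j⟩ ∈ ⟦near⟧} = {a, b, d, e, f, g, h, j, k, l, n}
⟦that melted⟧ = ⟦melted⟧ = {b, c, g, i, k, m}
⟦right of l⟧ = {x : ⟨x, l⟩ ∈ ⟦right of⟧} = {a, b, d, e, f, g, i, j, k, n}
⟦vase⟧ = {c, e, f, g, h, i, k, m, n}
… ∩ ⟦near j⟧ = {c, e, f, g, h, i, k, m, n} ∩ {a, b, d, e, f, g, h, j, k, l, n} = {e, f, g, h, k, n}
… ∩ ⟦that melted⟧ = {e, f, g, h, k, n} ∩ {b, c, g, i, k, m} = {g, k}
… ∩ ⟦right of l⟧ = {g, k} ∩ {a, b, d, e, f, g, i, j, k, n} = {g, k}
… ∩ ⟦hollow⟧ = {g, k} ∩ {b, c, d, e, h, j, k, l, n} = {k}
So ⟦hollow vase near j that melted right of l⟧ = {k}.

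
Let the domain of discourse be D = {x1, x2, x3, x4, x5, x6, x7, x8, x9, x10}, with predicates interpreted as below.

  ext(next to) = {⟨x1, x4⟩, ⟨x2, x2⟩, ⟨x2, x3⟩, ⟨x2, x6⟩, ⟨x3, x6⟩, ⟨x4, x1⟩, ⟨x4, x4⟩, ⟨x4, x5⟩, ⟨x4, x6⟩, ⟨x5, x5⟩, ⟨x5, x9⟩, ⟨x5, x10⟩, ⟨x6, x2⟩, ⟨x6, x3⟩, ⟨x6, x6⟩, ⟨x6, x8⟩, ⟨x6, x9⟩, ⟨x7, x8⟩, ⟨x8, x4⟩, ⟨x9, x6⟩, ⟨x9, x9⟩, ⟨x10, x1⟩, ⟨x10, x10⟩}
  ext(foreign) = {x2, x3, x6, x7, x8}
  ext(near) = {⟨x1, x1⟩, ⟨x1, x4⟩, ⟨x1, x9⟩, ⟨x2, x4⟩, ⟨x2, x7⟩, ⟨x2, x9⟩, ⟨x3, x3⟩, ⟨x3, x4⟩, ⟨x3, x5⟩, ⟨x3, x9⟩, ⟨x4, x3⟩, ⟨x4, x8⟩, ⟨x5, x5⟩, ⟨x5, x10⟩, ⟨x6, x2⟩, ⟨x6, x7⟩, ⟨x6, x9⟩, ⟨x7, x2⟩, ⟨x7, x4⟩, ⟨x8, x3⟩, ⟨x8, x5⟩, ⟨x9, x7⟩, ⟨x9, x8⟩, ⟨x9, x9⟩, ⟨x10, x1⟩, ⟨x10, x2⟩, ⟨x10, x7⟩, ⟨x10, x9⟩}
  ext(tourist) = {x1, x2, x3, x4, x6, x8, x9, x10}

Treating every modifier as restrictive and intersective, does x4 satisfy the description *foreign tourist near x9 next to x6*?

no

⟦near x9⟧ = {x : ⟨x, x9⟩ ∈ ⟦near⟧} = {x1, x2, x3, x6, x9, x10}
⟦next to x6⟧ = {x : ⟨x, x6⟩ ∈ ⟦next to⟧} = {x2, x3, x4, x6, x9}
⟦tourist⟧ = {x1, x2, x3, x4, x6, x8, x9, x10}
… ∩ ⟦near x9⟧ = {x1, x2, x3, x4, x6, x8, x9, x10} ∩ {x1, x2, x3, x6, x9, x10} = {x1, x2, x3, x6, x9, x10}
… ∩ ⟦next to x6⟧ = {x1, x2, x3, x6, x9, x10} ∩ {x2, x3, x4, x6, x9} = {x2, x3, x6, x9}
… ∩ ⟦foreign⟧ = {x2, x3, x6, x9} ∩ {x2, x3, x6, x7, x8} = {x2, x3, x6}
⟦foreign tourist near x9 next to x6⟧ = {x2, x3, x6}; x4 ∉ this set.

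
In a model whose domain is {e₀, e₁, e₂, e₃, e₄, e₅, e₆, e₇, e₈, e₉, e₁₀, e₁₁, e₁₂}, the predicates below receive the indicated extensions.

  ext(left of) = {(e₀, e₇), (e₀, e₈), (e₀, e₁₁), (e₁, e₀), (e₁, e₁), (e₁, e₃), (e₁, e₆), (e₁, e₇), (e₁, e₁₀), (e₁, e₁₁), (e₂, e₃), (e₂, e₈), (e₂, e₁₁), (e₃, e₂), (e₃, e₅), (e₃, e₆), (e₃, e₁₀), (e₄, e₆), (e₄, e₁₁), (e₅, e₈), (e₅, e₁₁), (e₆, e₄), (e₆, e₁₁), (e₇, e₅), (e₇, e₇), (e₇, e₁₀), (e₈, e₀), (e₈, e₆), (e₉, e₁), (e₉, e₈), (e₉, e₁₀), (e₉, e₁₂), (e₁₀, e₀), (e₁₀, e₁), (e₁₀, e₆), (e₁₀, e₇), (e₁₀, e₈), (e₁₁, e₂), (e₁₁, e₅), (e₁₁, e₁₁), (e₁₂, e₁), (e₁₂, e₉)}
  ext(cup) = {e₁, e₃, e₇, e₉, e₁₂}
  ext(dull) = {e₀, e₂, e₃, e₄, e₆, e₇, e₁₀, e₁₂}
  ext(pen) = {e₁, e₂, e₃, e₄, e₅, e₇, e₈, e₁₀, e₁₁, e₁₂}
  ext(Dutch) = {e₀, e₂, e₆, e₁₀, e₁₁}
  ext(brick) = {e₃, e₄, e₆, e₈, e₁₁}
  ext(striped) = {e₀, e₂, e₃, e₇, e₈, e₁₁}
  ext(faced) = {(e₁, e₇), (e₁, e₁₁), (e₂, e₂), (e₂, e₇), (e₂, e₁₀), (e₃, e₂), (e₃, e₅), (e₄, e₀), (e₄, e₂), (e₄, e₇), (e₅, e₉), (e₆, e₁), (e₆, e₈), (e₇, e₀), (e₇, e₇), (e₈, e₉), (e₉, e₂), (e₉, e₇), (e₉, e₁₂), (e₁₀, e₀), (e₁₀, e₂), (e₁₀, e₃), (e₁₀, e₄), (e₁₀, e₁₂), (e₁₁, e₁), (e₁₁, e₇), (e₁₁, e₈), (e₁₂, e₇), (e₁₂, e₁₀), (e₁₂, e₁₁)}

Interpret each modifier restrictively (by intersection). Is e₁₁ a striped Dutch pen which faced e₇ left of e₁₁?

⟦which faced e₇⟧ = {x : ⟨x, e₇⟩ ∈ ⟦faced⟧} = {e₁, e₂, e₄, e₇, e₉, e₁₁, e₁₂}
⟦left of e₁₁⟧ = {x : ⟨x, e₁₁⟩ ∈ ⟦left of⟧} = {e₀, e₁, e₂, e₄, e₅, e₆, e₁₁}
⟦pen⟧ = {e₁, e₂, e₃, e₄, e₅, e₇, e₈, e₁₀, e₁₁, e₁₂}
… ∩ ⟦which faced e₇⟧ = {e₁, e₂, e₃, e₄, e₅, e₇, e₈, e₁₀, e₁₁, e₁₂} ∩ {e₁, e₂, e₄, e₇, e₉, e₁₁, e₁₂} = {e₁, e₂, e₄, e₇, e₁₁, e₁₂}
… ∩ ⟦left of e₁₁⟧ = {e₁, e₂, e₄, e₇, e₁₁, e₁₂} ∩ {e₀, e₁, e₂, e₄, e₅, e₆, e₁₁} = {e₁, e₂, e₄, e₁₁}
… ∩ ⟦striped⟧ = {e₁, e₂, e₄, e₁₁} ∩ {e₀, e₂, e₃, e₇, e₈, e₁₁} = {e₂, e₁₁}
… ∩ ⟦Dutch⟧ = {e₂, e₁₁} ∩ {e₀, e₂, e₆, e₁₀, e₁₁} = {e₂, e₁₁}
⟦striped Dutch pen which faced e₇ left of e₁₁⟧ = {e₂, e₁₁}; e₁₁ ∈ this set.

yes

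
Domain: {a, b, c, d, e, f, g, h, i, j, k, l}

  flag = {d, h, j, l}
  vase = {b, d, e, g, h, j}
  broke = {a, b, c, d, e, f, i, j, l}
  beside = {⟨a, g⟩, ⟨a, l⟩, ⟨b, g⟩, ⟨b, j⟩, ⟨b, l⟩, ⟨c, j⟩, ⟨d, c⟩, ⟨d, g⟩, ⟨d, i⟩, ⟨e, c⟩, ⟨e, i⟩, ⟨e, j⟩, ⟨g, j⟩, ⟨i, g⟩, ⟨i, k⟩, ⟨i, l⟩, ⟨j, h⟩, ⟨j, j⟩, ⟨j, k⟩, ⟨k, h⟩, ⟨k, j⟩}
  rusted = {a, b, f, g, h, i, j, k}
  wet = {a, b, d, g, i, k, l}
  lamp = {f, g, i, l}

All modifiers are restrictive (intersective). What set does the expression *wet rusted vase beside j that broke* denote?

{b}

⟦beside j⟧ = {x : ⟨x, j⟩ ∈ ⟦beside⟧} = {b, c, e, g, j, k}
⟦that broke⟧ = ⟦broke⟧ = {a, b, c, d, e, f, i, j, l}
⟦vase⟧ = {b, d, e, g, h, j}
… ∩ ⟦beside j⟧ = {b, d, e, g, h, j} ∩ {b, c, e, g, j, k} = {b, e, g, j}
… ∩ ⟦that broke⟧ = {b, e, g, j} ∩ {a, b, c, d, e, f, i, j, l} = {b, e, j}
… ∩ ⟦wet⟧ = {b, e, j} ∩ {a, b, d, g, i, k, l} = {b}
… ∩ ⟦rusted⟧ = {b} ∩ {a, b, f, g, h, i, j, k} = {b}
So ⟦wet rusted vase beside j that broke⟧ = {b}.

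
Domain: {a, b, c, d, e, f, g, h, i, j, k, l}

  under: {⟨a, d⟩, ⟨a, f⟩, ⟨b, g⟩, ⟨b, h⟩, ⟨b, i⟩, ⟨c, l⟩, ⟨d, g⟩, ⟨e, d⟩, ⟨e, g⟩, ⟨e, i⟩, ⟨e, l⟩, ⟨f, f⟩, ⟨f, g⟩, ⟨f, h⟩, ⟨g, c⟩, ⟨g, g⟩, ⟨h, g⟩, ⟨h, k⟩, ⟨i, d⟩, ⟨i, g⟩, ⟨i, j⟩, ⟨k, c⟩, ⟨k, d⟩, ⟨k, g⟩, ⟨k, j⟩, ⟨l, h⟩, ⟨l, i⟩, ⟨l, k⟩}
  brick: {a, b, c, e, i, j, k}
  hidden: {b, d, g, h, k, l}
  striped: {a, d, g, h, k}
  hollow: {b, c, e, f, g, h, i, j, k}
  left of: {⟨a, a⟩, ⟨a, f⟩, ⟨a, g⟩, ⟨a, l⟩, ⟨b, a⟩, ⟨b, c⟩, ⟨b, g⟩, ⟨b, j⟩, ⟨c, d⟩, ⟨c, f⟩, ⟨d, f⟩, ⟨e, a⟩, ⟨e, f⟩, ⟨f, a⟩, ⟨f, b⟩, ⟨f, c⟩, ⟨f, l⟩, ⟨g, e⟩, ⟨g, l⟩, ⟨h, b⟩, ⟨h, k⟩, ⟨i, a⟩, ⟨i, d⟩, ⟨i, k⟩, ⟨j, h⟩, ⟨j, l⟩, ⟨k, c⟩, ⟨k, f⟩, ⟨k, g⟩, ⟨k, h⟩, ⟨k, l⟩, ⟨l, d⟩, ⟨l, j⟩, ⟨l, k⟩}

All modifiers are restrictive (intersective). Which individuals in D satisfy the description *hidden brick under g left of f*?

⟦under g⟧ = {x : ⟨x, g⟩ ∈ ⟦under⟧} = {b, d, e, f, g, h, i, k}
⟦left of f⟧ = {x : ⟨x, f⟩ ∈ ⟦left of⟧} = {a, c, d, e, k}
⟦brick⟧ = {a, b, c, e, i, j, k}
… ∩ ⟦under g⟧ = {a, b, c, e, i, j, k} ∩ {b, d, e, f, g, h, i, k} = {b, e, i, k}
… ∩ ⟦left of f⟧ = {b, e, i, k} ∩ {a, c, d, e, k} = {e, k}
… ∩ ⟦hidden⟧ = {e, k} ∩ {b, d, g, h, k, l} = {k}
So ⟦hidden brick under g left of f⟧ = {k}.

{k}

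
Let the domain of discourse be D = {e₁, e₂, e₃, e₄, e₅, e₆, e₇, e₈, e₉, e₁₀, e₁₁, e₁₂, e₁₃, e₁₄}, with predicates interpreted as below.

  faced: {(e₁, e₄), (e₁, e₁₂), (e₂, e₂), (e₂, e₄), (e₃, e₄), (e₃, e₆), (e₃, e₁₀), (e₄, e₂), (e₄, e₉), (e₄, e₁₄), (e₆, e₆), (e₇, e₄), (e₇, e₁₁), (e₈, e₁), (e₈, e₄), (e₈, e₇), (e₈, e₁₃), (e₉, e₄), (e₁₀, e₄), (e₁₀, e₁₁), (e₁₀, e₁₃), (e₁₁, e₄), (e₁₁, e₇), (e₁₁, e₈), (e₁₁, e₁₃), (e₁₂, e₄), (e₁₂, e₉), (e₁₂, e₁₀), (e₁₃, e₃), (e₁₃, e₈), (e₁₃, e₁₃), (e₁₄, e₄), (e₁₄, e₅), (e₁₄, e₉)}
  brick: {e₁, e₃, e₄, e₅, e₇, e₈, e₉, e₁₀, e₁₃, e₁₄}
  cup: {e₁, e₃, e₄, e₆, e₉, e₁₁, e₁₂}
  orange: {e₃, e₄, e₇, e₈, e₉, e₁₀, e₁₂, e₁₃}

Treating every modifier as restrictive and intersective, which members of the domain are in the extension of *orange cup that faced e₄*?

⟦that faced e₄⟧ = {x : ⟨x, e₄⟩ ∈ ⟦faced⟧} = {e₁, e₂, e₃, e₇, e₈, e₉, e₁₀, e₁₁, e₁₂, e₁₄}
⟦cup⟧ = {e₁, e₃, e₄, e₆, e₉, e₁₁, e₁₂}
… ∩ ⟦that faced e₄⟧ = {e₁, e₃, e₄, e₆, e₉, e₁₁, e₁₂} ∩ {e₁, e₂, e₃, e₇, e₈, e₉, e₁₀, e₁₁, e₁₂, e₁₄} = {e₁, e₃, e₉, e₁₁, e₁₂}
… ∩ ⟦orange⟧ = {e₁, e₃, e₉, e₁₁, e₁₂} ∩ {e₃, e₄, e₇, e₈, e₉, e₁₀, e₁₂, e₁₃} = {e₃, e₉, e₁₂}
So ⟦orange cup that faced e₄⟧ = {e₃, e₉, e₁₂}.

{e₃, e₉, e₁₂}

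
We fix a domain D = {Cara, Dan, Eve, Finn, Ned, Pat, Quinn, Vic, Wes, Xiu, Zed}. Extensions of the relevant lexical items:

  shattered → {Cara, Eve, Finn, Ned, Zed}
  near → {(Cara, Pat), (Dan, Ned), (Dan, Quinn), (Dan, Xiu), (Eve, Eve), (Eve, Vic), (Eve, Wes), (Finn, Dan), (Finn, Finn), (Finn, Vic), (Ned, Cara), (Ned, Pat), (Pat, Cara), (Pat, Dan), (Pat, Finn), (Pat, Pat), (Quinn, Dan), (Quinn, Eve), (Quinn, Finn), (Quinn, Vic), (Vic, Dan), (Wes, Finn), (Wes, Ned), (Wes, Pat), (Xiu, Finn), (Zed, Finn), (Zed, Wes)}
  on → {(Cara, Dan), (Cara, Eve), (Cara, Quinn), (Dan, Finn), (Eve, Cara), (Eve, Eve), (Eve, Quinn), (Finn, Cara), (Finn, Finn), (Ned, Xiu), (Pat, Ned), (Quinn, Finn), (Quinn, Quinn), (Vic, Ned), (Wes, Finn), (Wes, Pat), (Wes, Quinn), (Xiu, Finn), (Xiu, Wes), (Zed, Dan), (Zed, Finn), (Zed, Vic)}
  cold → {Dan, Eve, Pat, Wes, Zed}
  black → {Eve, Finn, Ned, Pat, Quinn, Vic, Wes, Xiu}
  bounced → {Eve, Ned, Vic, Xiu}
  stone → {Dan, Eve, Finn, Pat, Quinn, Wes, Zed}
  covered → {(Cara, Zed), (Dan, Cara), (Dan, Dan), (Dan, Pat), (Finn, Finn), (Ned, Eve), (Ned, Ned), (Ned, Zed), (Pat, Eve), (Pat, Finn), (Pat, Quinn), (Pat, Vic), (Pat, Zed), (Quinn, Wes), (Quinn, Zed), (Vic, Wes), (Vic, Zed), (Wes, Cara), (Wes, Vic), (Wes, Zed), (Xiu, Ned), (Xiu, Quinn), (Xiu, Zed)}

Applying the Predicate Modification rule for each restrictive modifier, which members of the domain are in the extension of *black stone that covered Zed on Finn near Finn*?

⟦that covered Zed⟧ = {x : ⟨x, Zed⟩ ∈ ⟦covered⟧} = {Cara, Ned, Pat, Quinn, Vic, Wes, Xiu}
⟦on Finn⟧ = {x : ⟨x, Finn⟩ ∈ ⟦on⟧} = {Dan, Finn, Quinn, Wes, Xiu, Zed}
⟦near Finn⟧ = {x : ⟨x, Finn⟩ ∈ ⟦near⟧} = {Finn, Pat, Quinn, Wes, Xiu, Zed}
⟦stone⟧ = {Dan, Eve, Finn, Pat, Quinn, Wes, Zed}
… ∩ ⟦that covered Zed⟧ = {Dan, Eve, Finn, Pat, Quinn, Wes, Zed} ∩ {Cara, Ned, Pat, Quinn, Vic, Wes, Xiu} = {Pat, Quinn, Wes}
… ∩ ⟦on Finn⟧ = {Pat, Quinn, Wes} ∩ {Dan, Finn, Quinn, Wes, Xiu, Zed} = {Quinn, Wes}
… ∩ ⟦near Finn⟧ = {Quinn, Wes} ∩ {Finn, Pat, Quinn, Wes, Xiu, Zed} = {Quinn, Wes}
… ∩ ⟦black⟧ = {Quinn, Wes} ∩ {Eve, Finn, Ned, Pat, Quinn, Vic, Wes, Xiu} = {Quinn, Wes}
So ⟦black stone that covered Zed on Finn near Finn⟧ = {Quinn, Wes}.

{Quinn, Wes}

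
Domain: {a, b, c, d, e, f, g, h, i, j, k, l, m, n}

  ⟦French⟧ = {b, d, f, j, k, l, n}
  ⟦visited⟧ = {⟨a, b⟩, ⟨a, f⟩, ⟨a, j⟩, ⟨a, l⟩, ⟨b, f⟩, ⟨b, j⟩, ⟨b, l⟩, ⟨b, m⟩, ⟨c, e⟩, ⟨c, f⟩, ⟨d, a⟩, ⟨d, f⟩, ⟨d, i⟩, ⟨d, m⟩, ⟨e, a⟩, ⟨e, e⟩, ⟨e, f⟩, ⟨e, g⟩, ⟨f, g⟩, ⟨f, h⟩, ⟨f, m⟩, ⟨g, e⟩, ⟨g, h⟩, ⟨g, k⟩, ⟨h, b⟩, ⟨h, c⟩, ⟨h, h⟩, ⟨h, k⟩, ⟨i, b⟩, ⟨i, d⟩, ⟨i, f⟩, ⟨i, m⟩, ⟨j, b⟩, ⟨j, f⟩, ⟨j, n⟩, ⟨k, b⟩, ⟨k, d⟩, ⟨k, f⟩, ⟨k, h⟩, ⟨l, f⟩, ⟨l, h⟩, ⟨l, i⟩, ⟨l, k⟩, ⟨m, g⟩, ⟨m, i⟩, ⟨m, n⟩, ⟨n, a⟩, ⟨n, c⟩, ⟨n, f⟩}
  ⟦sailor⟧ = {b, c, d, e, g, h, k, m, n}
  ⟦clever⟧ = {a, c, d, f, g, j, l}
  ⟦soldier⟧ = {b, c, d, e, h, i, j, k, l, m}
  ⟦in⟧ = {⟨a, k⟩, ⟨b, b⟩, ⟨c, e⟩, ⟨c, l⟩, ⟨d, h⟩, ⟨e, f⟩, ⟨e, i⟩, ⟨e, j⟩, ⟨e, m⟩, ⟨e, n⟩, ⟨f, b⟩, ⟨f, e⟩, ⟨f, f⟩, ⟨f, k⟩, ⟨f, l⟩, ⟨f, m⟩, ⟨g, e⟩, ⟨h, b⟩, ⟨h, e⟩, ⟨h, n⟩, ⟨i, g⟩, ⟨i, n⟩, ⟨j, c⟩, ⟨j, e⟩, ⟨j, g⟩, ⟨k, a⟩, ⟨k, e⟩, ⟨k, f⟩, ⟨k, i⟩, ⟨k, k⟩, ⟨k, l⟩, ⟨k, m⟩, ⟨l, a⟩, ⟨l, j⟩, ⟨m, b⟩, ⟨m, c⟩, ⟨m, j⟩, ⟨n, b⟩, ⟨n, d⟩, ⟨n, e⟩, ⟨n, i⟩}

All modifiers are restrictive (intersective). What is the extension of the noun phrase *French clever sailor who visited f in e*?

⟦who visited f⟧ = {x : ⟨x, f⟩ ∈ ⟦visited⟧} = {a, b, c, d, e, i, j, k, l, n}
⟦in e⟧ = {x : ⟨x, e⟩ ∈ ⟦in⟧} = {c, f, g, h, j, k, n}
⟦sailor⟧ = {b, c, d, e, g, h, k, m, n}
… ∩ ⟦who visited f⟧ = {b, c, d, e, g, h, k, m, n} ∩ {a, b, c, d, e, i, j, k, l, n} = {b, c, d, e, k, n}
… ∩ ⟦in e⟧ = {b, c, d, e, k, n} ∩ {c, f, g, h, j, k, n} = {c, k, n}
… ∩ ⟦French⟧ = {c, k, n} ∩ {b, d, f, j, k, l, n} = {k, n}
… ∩ ⟦clever⟧ = {k, n} ∩ {a, c, d, f, g, j, l} = ∅
So ⟦French clever sailor who visited f in e⟧ = { }.

{ }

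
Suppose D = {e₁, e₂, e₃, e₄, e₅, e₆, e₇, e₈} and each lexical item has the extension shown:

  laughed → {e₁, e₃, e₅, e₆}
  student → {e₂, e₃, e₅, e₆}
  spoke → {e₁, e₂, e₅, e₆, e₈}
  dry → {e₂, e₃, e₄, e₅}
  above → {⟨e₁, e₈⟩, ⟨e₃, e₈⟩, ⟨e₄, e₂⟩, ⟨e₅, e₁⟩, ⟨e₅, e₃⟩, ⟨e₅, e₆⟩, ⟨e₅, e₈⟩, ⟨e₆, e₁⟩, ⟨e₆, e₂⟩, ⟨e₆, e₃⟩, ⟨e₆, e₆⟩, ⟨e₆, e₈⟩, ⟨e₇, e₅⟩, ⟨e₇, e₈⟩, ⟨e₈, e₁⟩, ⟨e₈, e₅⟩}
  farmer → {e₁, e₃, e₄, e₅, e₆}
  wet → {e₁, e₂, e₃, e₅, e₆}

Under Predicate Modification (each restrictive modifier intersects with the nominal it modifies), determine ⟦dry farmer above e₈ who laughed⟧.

{e₃, e₅}

⟦above e₈⟧ = {x : ⟨x, e₈⟩ ∈ ⟦above⟧} = {e₁, e₃, e₅, e₆, e₇}
⟦who laughed⟧ = ⟦laughed⟧ = {e₁, e₃, e₅, e₆}
⟦farmer⟧ = {e₁, e₃, e₄, e₅, e₆}
… ∩ ⟦above e₈⟧ = {e₁, e₃, e₄, e₅, e₆} ∩ {e₁, e₃, e₅, e₆, e₇} = {e₁, e₃, e₅, e₆}
… ∩ ⟦who laughed⟧ = {e₁, e₃, e₅, e₆} ∩ {e₁, e₃, e₅, e₆} = {e₁, e₃, e₅, e₆}
… ∩ ⟦dry⟧ = {e₁, e₃, e₅, e₆} ∩ {e₂, e₃, e₄, e₅} = {e₃, e₅}
So ⟦dry farmer above e₈ who laughed⟧ = {e₃, e₅}.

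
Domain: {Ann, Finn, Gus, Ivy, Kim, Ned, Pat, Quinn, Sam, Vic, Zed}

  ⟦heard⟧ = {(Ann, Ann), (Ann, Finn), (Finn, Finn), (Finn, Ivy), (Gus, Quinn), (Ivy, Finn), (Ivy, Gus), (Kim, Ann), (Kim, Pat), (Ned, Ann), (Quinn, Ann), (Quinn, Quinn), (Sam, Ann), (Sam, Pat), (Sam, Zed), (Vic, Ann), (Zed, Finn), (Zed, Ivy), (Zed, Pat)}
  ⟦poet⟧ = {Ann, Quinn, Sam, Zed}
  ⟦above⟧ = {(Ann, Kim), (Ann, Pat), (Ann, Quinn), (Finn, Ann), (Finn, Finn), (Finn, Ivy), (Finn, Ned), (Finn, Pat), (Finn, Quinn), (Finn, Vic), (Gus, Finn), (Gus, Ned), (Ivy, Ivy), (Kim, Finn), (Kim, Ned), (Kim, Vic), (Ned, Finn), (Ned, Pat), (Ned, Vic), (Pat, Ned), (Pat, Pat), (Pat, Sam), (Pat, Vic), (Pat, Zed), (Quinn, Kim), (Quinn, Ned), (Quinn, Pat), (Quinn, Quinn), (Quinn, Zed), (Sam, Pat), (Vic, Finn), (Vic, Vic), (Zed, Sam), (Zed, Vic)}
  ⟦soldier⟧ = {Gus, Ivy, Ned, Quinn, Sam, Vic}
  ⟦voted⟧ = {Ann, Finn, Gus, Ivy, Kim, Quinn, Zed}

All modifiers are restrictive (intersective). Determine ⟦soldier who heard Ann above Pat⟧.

{Ned, Quinn, Sam}

⟦who heard Ann⟧ = {x : ⟨x, Ann⟩ ∈ ⟦heard⟧} = {Ann, Kim, Ned, Quinn, Sam, Vic}
⟦above Pat⟧ = {x : ⟨x, Pat⟩ ∈ ⟦above⟧} = {Ann, Finn, Ned, Pat, Quinn, Sam}
⟦soldier⟧ = {Gus, Ivy, Ned, Quinn, Sam, Vic}
… ∩ ⟦who heard Ann⟧ = {Gus, Ivy, Ned, Quinn, Sam, Vic} ∩ {Ann, Kim, Ned, Quinn, Sam, Vic} = {Ned, Quinn, Sam, Vic}
… ∩ ⟦above Pat⟧ = {Ned, Quinn, Sam, Vic} ∩ {Ann, Finn, Ned, Pat, Quinn, Sam} = {Ned, Quinn, Sam}
So ⟦soldier who heard Ann above Pat⟧ = {Ned, Quinn, Sam}.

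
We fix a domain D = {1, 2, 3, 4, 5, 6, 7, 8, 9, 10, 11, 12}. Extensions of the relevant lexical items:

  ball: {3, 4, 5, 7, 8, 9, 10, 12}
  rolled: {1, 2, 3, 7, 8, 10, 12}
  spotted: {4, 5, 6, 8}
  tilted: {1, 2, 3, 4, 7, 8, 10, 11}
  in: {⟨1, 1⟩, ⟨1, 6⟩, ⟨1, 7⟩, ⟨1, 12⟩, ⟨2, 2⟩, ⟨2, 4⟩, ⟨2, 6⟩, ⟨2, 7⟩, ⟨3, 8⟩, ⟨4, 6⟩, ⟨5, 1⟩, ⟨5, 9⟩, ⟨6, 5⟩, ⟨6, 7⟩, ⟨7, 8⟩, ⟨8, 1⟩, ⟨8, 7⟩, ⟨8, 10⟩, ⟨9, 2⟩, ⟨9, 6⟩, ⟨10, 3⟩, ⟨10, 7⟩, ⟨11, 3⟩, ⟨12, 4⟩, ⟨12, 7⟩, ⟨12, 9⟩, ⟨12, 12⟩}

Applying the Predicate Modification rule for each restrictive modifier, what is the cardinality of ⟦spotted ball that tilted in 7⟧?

⟦that tilted⟧ = ⟦tilted⟧ = {1, 2, 3, 4, 7, 8, 10, 11}
⟦in 7⟧ = {x : ⟨x, 7⟩ ∈ ⟦in⟧} = {1, 2, 6, 8, 10, 12}
⟦ball⟧ = {3, 4, 5, 7, 8, 9, 10, 12}
… ∩ ⟦that tilted⟧ = {3, 4, 5, 7, 8, 9, 10, 12} ∩ {1, 2, 3, 4, 7, 8, 10, 11} = {3, 4, 7, 8, 10}
… ∩ ⟦in 7⟧ = {3, 4, 7, 8, 10} ∩ {1, 2, 6, 8, 10, 12} = {8, 10}
… ∩ ⟦spotted⟧ = {8, 10} ∩ {4, 5, 6, 8} = {8}
⟦spotted ball that tilted in 7⟧ = {8}, so the cardinality is 1.

1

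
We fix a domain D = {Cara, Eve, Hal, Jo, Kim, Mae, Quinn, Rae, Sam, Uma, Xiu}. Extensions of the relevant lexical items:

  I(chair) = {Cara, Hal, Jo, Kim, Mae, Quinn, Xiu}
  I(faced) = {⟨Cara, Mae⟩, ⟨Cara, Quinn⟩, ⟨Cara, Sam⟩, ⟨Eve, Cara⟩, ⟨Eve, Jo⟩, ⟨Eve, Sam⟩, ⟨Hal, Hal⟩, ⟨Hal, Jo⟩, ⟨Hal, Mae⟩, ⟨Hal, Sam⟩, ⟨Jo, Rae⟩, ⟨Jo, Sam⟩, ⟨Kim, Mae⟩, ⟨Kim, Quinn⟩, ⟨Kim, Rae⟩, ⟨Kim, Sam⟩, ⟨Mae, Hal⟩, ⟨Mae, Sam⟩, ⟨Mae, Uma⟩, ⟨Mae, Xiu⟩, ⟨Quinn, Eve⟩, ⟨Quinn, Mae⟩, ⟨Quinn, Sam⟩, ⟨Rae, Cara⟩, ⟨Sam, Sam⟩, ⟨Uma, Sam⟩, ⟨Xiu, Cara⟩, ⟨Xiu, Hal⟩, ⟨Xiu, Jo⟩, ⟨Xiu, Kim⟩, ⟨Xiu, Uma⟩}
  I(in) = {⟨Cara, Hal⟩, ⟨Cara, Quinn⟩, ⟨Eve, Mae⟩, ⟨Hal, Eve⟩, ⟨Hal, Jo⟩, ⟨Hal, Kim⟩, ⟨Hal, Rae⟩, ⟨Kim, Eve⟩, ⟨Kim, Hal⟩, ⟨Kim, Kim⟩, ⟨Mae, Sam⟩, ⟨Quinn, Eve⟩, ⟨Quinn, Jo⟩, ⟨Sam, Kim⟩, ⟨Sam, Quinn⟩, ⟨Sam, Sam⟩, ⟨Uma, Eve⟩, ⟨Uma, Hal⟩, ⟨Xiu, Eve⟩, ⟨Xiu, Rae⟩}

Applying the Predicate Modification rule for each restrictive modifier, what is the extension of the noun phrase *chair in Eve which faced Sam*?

{Hal, Kim, Quinn}

⟦in Eve⟧ = {x : ⟨x, Eve⟩ ∈ ⟦in⟧} = {Hal, Kim, Quinn, Uma, Xiu}
⟦which faced Sam⟧ = {x : ⟨x, Sam⟩ ∈ ⟦faced⟧} = {Cara, Eve, Hal, Jo, Kim, Mae, Quinn, Sam, Uma}
⟦chair⟧ = {Cara, Hal, Jo, Kim, Mae, Quinn, Xiu}
… ∩ ⟦in Eve⟧ = {Cara, Hal, Jo, Kim, Mae, Quinn, Xiu} ∩ {Hal, Kim, Quinn, Uma, Xiu} = {Hal, Kim, Quinn, Xiu}
… ∩ ⟦which faced Sam⟧ = {Hal, Kim, Quinn, Xiu} ∩ {Cara, Eve, Hal, Jo, Kim, Mae, Quinn, Sam, Uma} = {Hal, Kim, Quinn}
So ⟦chair in Eve which faced Sam⟧ = {Hal, Kim, Quinn}.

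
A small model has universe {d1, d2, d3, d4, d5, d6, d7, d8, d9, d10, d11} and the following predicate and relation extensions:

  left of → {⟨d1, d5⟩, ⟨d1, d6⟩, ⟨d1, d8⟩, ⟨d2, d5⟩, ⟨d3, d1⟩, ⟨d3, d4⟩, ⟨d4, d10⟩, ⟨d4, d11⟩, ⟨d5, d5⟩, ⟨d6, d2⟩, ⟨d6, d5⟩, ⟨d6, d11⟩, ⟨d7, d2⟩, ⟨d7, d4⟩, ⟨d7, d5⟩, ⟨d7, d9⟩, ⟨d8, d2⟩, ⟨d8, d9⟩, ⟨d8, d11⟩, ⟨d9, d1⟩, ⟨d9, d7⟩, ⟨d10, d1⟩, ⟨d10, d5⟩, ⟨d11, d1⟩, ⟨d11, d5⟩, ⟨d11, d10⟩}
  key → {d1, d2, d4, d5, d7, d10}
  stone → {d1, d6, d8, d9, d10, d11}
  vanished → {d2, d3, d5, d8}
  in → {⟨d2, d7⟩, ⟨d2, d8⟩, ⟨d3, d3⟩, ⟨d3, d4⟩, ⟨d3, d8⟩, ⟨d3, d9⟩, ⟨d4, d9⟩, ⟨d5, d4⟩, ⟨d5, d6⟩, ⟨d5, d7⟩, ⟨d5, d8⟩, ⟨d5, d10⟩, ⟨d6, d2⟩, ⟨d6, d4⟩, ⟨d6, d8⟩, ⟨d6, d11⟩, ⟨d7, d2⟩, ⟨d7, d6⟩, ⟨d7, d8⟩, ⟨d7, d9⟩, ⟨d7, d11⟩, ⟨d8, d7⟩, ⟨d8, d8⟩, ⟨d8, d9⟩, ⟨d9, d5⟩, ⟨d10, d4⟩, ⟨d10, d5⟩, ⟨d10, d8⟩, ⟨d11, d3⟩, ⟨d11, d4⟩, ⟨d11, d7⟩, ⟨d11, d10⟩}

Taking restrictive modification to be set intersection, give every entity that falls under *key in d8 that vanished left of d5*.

⟦in d8⟧ = {x : ⟨x, d8⟩ ∈ ⟦in⟧} = {d2, d3, d5, d6, d7, d8, d10}
⟦that vanished⟧ = ⟦vanished⟧ = {d2, d3, d5, d8}
⟦left of d5⟧ = {x : ⟨x, d5⟩ ∈ ⟦left of⟧} = {d1, d2, d5, d6, d7, d10, d11}
⟦key⟧ = {d1, d2, d4, d5, d7, d10}
… ∩ ⟦in d8⟧ = {d1, d2, d4, d5, d7, d10} ∩ {d2, d3, d5, d6, d7, d8, d10} = {d2, d5, d7, d10}
… ∩ ⟦that vanished⟧ = {d2, d5, d7, d10} ∩ {d2, d3, d5, d8} = {d2, d5}
… ∩ ⟦left of d5⟧ = {d2, d5} ∩ {d1, d2, d5, d6, d7, d10, d11} = {d2, d5}
So ⟦key in d8 that vanished left of d5⟧ = {d2, d5}.

{d2, d5}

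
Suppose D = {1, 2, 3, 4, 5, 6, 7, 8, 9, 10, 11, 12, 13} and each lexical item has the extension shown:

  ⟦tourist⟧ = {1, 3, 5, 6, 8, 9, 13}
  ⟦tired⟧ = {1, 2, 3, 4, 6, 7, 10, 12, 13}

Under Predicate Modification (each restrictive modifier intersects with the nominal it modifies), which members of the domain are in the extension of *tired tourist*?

⟦tourist⟧ = {1, 3, 5, 6, 8, 9, 13}
… ∩ ⟦tired⟧ = {1, 3, 5, 6, 8, 9, 13} ∩ {1, 2, 3, 4, 6, 7, 10, 12, 13} = {1, 3, 6, 13}
So ⟦tired tourist⟧ = {1, 3, 6, 13}.

{1, 3, 6, 13}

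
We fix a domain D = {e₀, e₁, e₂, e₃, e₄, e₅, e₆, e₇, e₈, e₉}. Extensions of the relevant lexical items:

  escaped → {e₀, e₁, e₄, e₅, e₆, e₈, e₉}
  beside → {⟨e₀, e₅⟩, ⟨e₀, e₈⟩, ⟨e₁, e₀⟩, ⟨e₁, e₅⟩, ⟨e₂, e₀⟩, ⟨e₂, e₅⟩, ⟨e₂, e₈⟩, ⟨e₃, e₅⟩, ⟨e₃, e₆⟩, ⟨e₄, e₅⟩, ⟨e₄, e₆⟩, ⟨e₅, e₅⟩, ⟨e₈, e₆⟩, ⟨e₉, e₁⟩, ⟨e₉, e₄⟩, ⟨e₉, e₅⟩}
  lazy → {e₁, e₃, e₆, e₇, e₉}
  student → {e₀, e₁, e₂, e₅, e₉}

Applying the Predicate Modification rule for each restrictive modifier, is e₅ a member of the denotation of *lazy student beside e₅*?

no

⟦beside e₅⟧ = {x : ⟨x, e₅⟩ ∈ ⟦beside⟧} = {e₀, e₁, e₂, e₃, e₄, e₅, e₉}
⟦student⟧ = {e₀, e₁, e₂, e₅, e₉}
… ∩ ⟦beside e₅⟧ = {e₀, e₁, e₂, e₅, e₉} ∩ {e₀, e₁, e₂, e₃, e₄, e₅, e₉} = {e₀, e₁, e₂, e₅, e₉}
… ∩ ⟦lazy⟧ = {e₀, e₁, e₂, e₅, e₉} ∩ {e₁, e₃, e₆, e₇, e₉} = {e₁, e₉}
⟦lazy student beside e₅⟧ = {e₁, e₉}; e₅ ∉ this set.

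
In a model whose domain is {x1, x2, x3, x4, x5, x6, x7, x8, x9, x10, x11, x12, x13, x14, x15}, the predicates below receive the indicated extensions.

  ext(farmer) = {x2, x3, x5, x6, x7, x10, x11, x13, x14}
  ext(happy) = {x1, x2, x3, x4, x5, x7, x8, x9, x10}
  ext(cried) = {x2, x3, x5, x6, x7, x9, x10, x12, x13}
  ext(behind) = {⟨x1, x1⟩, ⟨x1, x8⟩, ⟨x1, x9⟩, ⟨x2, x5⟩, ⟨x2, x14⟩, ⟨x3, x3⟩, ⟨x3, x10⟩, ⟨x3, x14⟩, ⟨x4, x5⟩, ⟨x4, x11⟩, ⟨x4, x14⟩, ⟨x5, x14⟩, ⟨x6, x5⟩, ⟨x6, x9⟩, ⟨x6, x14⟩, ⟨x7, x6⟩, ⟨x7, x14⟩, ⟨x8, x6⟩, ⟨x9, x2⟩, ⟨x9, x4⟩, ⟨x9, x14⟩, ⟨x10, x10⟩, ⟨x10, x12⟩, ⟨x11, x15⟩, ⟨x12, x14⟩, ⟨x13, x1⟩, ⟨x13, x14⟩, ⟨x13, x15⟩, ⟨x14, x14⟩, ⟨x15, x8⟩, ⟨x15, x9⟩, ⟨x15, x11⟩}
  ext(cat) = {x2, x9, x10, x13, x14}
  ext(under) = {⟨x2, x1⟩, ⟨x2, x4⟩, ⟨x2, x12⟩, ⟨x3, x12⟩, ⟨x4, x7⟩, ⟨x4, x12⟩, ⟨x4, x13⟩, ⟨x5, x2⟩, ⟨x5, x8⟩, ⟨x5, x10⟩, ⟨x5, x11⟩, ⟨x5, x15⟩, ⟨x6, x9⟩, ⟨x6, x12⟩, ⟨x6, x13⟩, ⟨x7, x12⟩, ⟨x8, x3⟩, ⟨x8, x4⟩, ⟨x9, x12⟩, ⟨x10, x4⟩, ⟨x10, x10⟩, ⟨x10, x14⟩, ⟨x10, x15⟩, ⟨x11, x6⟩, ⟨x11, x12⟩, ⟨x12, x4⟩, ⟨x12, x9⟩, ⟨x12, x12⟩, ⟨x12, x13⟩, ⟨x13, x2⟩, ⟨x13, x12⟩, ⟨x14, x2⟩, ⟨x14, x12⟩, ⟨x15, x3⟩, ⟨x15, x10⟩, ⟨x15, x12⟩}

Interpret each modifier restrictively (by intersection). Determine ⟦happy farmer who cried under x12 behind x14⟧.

{x2, x3, x7}

⟦who cried⟧ = ⟦cried⟧ = {x2, x3, x5, x6, x7, x9, x10, x12, x13}
⟦under x12⟧ = {x : ⟨x, x12⟩ ∈ ⟦under⟧} = {x2, x3, x4, x6, x7, x9, x11, x12, x13, x14, x15}
⟦behind x14⟧ = {x : ⟨x, x14⟩ ∈ ⟦behind⟧} = {x2, x3, x4, x5, x6, x7, x9, x12, x13, x14}
⟦farmer⟧ = {x2, x3, x5, x6, x7, x10, x11, x13, x14}
… ∩ ⟦who cried⟧ = {x2, x3, x5, x6, x7, x10, x11, x13, x14} ∩ {x2, x3, x5, x6, x7, x9, x10, x12, x13} = {x2, x3, x5, x6, x7, x10, x13}
… ∩ ⟦under x12⟧ = {x2, x3, x5, x6, x7, x10, x13} ∩ {x2, x3, x4, x6, x7, x9, x11, x12, x13, x14, x15} = {x2, x3, x6, x7, x13}
… ∩ ⟦behind x14⟧ = {x2, x3, x6, x7, x13} ∩ {x2, x3, x4, x5, x6, x7, x9, x12, x13, x14} = {x2, x3, x6, x7, x13}
… ∩ ⟦happy⟧ = {x2, x3, x6, x7, x13} ∩ {x1, x2, x3, x4, x5, x7, x8, x9, x10} = {x2, x3, x7}
So ⟦happy farmer who cried under x12 behind x14⟧ = {x2, x3, x7}.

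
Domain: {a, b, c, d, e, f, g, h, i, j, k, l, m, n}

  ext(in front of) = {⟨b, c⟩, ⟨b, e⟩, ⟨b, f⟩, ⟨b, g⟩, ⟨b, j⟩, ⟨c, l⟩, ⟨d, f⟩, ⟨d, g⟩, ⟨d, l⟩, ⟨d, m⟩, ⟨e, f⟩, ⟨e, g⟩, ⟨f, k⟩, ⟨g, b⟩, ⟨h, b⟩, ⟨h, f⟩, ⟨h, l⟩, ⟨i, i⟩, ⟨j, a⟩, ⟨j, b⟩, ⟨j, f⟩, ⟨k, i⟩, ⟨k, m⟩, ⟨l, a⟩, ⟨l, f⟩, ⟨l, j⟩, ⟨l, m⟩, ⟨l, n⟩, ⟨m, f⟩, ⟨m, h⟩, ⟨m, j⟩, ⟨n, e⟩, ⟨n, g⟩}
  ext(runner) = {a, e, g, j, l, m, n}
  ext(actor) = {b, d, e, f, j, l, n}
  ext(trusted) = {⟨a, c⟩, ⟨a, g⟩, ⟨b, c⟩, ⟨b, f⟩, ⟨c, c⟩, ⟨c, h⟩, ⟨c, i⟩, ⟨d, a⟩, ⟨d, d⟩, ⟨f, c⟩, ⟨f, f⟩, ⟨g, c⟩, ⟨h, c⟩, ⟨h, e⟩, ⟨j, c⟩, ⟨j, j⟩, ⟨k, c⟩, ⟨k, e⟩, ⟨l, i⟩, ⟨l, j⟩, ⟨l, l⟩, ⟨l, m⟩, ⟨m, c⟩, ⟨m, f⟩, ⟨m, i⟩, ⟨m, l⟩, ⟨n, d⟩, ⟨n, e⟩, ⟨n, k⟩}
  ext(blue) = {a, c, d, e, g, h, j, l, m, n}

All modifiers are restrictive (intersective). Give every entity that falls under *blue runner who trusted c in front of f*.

{j, m}

⟦who trusted c⟧ = {x : ⟨x, c⟩ ∈ ⟦trusted⟧} = {a, b, c, f, g, h, j, k, m}
⟦in front of f⟧ = {x : ⟨x, f⟩ ∈ ⟦in front of⟧} = {b, d, e, h, j, l, m}
⟦runner⟧ = {a, e, g, j, l, m, n}
… ∩ ⟦who trusted c⟧ = {a, e, g, j, l, m, n} ∩ {a, b, c, f, g, h, j, k, m} = {a, g, j, m}
… ∩ ⟦in front of f⟧ = {a, g, j, m} ∩ {b, d, e, h, j, l, m} = {j, m}
… ∩ ⟦blue⟧ = {j, m} ∩ {a, c, d, e, g, h, j, l, m, n} = {j, m}
So ⟦blue runner who trusted c in front of f⟧ = {j, m}.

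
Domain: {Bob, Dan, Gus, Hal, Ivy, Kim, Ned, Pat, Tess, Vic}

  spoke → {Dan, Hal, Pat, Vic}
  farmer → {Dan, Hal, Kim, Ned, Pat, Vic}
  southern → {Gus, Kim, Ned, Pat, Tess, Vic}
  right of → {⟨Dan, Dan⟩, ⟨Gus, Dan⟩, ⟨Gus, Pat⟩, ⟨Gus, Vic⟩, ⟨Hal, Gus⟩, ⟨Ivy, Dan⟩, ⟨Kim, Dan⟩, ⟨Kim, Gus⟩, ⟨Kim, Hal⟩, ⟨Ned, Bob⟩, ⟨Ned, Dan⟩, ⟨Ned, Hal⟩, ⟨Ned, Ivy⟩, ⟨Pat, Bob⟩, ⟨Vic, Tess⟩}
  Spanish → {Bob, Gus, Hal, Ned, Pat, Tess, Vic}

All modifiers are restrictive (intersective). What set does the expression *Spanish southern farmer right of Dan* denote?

{Ned}

⟦right of Dan⟧ = {x : ⟨x, Dan⟩ ∈ ⟦right of⟧} = {Dan, Gus, Ivy, Kim, Ned}
⟦farmer⟧ = {Dan, Hal, Kim, Ned, Pat, Vic}
… ∩ ⟦right of Dan⟧ = {Dan, Hal, Kim, Ned, Pat, Vic} ∩ {Dan, Gus, Ivy, Kim, Ned} = {Dan, Kim, Ned}
… ∩ ⟦Spanish⟧ = {Dan, Kim, Ned} ∩ {Bob, Gus, Hal, Ned, Pat, Tess, Vic} = {Ned}
… ∩ ⟦southern⟧ = {Ned} ∩ {Gus, Kim, Ned, Pat, Tess, Vic} = {Ned}
So ⟦Spanish southern farmer right of Dan⟧ = {Ned}.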